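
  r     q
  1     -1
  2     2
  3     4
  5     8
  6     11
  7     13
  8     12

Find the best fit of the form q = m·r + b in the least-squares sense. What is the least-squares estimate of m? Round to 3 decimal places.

m = 2.014

The normal system XᵀX·[m, b]ᵀ = Xᵀq is [[188, 32]; [32, 7]]·[m, b]ᵀ = [308, 49]ᵀ.
Determinant 188·7 − 32² = 292.
m = (308·7 − 32·49)/292 = 147/73; b = (188·49 − 32·308)/292 = -161/73.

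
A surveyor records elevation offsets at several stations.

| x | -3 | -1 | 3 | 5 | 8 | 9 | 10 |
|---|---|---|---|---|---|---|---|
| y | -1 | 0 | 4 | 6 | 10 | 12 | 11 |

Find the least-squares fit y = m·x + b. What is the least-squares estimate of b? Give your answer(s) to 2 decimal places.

b = 1.42

AᵀA·[m, b]ᵀ = Aᵀy reads: 289·m + 31·b = 343;  31·m + 7·b = 42.
Δ = 289·7 − 31² = 1062.
m = (343·7 − 31·42)/1062 = 1099/1062; b = (289·42 − 31·343)/1062 = 1505/1062.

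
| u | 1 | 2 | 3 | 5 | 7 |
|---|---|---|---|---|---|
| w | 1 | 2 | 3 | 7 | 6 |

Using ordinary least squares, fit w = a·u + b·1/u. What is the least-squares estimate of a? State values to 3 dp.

a = 1.030

Setting ∂/∂a … = 0 gives: 88·a + 5·b = 91;  5·a + (62689/44100)·b = 184/35.
Determinant 88·(62689/44100) − 5² = 1103533/11025.
a = (91·(62689/44100) − 5·(184/35))/(1103533/11025) = 4545499/4414132; b = (88·(184/35) − 5·91)/(1103533/11025) = 84105/1103533.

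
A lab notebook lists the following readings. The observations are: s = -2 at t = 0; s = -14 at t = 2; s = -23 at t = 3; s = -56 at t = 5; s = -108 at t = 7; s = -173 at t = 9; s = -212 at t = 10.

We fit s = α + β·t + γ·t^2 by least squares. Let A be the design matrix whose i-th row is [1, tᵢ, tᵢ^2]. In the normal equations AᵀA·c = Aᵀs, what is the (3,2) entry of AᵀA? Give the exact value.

Row 3 ↔ basis t^2, column 2 ↔ basis t, so (AᵀA)_{3,2} = Σᵢ (t^2)·(t) = (0)·(0) + (4)·(2) + (9)·(3) + (25)·(5) + (49)·(7) + (81)·(9) + (100)·(10) = 2232.

2232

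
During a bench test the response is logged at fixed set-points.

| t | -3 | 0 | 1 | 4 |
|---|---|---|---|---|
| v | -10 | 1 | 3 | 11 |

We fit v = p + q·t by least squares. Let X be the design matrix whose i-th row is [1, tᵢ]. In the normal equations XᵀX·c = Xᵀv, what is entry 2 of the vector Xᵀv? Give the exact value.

Entry 2 ↔ basis t, so (Xᵀv)_{2} = Σᵢ (t)·vᵢ = (-3)·(-10) + (0)·(1) + (1)·(3) + (4)·(11) = 77.

77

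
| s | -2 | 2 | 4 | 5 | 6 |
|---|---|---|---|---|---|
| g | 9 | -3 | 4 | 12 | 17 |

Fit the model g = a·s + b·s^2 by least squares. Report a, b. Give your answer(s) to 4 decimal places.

The normal system AᵀA·[a, b]ᵀ = Aᵀg is [[85, 405]; [405, 2209]]·[a, b]ᵀ = [154, 1000]ᵀ.
det = 85·2209 − 405² = 23740.
a = (154·2209 − 405·1000)/23740 = -32407/11870; b = (85·1000 − 405·154)/23740 = 2263/2374.

a = -2.7302, b = 0.9532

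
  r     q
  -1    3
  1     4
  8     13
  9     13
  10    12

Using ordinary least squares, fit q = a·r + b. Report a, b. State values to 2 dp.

a = 0.98, b = 3.72

Compute the Gram sums: Σr·r = 247, Σr = 27, Σ1 = 5.
Right-hand side: Σr·q = 342, Σq = 45.
det = 247·5 − 27² = 506.
a = (342·5 − 27·45)/506 = 45/46; b = (247·45 − 27·342)/506 = 171/46.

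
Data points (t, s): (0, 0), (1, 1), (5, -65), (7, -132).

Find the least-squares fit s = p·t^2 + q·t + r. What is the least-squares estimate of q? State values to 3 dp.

q = 1.986

MᵀM·[p, q, r]ᵀ = Mᵀs reads: 3027·p + 469·q + 75·r = -8092;  469·p + 75·q + 13·r = -1248;  75·p + 13·q + 4·r = -196.
(Σt^2·t^2 = 3027, Σt^2·t = 469, Σt^2 = 75, Σt·t = 75, Σt = 13, Σ1 = 4, Σt^2·s = -8092, Σt·s = -1248, Σs = -196.)
Row-reducing yields p = -7029/2342, q = 4651/2342, r = 960/1171.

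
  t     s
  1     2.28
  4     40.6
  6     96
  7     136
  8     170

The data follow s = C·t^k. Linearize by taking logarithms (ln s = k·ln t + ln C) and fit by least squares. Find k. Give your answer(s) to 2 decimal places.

Taking logs, ln s = k·ln t + ln C, so regress ln s on ln t.
Over the data: Σln t = 7.2034, Σ(ln t)² = 13.2429, Σln s = 19.1407, Σln t·ln s = 33.5519.
Normal system: [[13.2429, 7.2034]; [7.2034, 5]]·[k, ln C]ᵀ = [33.5519, 19.1407]ᵀ.
Slope k = (n·Σln t·ln s − Σln t·Σln s)/(n·Σ(ln t)² − (Σln t)²) = (5·33.5519 − 7.2034·19.1407)/14.3252 = 2.08590; ln C = (Σln s − k·Σln t)/n = 0.82304.

k = 2.09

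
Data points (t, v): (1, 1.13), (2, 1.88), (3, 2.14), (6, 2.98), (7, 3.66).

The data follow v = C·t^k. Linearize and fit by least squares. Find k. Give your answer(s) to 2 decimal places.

k = 0.56

Let Y = ln v. Fitting Y = k·ln t + ln C by least squares:
Sums: Σln t = 5.5294, Σ(ln t)² = 8.6844, Σln v = 3.9037, Σln t·ln v = 5.7546.
Normal system: [[8.6844, 5.5294]; [5.5294, 5]]·[k, ln C]ᵀ = [5.7546, 3.9037]ᵀ.
Δ = 8.6844·5 − (5.5294)² = 12.8473; k = (5.7546·5 − 5.5294·3.9037)/12.8473 = 0.55949, ln C = (8.6844·3.9037 − 5.5294·5.7546)/12.8473 = 0.16201.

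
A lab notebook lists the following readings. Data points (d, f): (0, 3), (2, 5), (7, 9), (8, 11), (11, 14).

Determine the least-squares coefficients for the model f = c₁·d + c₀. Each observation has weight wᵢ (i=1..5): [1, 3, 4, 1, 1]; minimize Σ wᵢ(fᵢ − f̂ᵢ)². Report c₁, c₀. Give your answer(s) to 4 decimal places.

c₁ = 0.9393, c₀ = 2.9215

Sums needed: Σwᵢ·d·d = 393, Σwᵢ·d = 53, Σwᵢ·1 = 10.
Right-hand side: Σwᵢ·d·f = 524, Σwᵢ·f = 79.
So XᵀWX·[c₁, c₀]ᵀ = XᵀWf: [[393, 53]; [53, 10]]·[c₁, c₀]ᵀ = [524, 79]ᵀ.
Determinant 393·10 − 53² = 1121.
c₁ = (524·10 − 53·79)/1121 = 1053/1121; c₀ = (393·79 − 53·524)/1121 = 3275/1121.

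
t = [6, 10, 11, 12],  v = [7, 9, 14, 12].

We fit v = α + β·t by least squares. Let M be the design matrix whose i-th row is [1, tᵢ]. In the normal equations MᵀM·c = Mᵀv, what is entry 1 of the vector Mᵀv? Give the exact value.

Entry 1 ↔ basis 1, so (Mᵀv)_{1} = Σᵢ vᵢ = (1)·(7) + (1)·(9) + (1)·(14) + (1)·(12) = 42.

42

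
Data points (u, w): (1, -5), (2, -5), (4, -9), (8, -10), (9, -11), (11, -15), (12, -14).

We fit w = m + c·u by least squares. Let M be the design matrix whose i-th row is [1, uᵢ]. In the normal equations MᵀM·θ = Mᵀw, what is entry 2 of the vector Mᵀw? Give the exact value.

-563

Entry 2 ↔ basis u, so (Mᵀw)_{2} = Σᵢ (u)·wᵢ = (1)·(-5) + (2)·(-5) + (4)·(-9) + (8)·(-10) + (9)·(-11) + (11)·(-15) + (12)·(-14) = -563.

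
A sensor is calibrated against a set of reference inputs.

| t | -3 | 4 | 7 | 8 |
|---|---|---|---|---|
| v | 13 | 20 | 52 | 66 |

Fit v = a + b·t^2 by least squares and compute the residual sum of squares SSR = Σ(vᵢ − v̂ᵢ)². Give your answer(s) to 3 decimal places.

SSR = 0.144

Normal-equation sums: Σ1 = 4, Σt^2 = 138, Σt^2·t^2 = 6834.
And Σv = 151, Σt^2·v = 7209.
So XᵀX·[a, b]ᵀ = Xᵀv: [[4, 138]; [138, 6834]]·[a, b]ᵀ = [151, 7209]ᵀ.
Eliminating b: 6834·(row 1) − 138·(row 2) gives 8292·a = 6834·151 − 138·7209 = 37092, so a = 3091/691.
Then b = (7209 − 138·(3091/691))/6834 = 1333/1382.
Residuals: -213/1382, 65/691, 365/1382, -141/691; SSR = 199/1382.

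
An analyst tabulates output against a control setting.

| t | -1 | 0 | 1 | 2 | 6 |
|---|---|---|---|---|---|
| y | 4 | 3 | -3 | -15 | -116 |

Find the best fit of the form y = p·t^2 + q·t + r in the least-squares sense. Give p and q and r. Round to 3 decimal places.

The normal system AᵀA·[p, q, r]ᵀ = Aᵀy is [[1314, 224, 42]; [224, 42, 8]; [42, 8, 5]]·[p, q, r]ᵀ = [-4235, -733, -127]ᵀ.
Inverting the 3×3 Gram matrix, [p, q, r]ᵀ = [-23597/8702, -31175/8702, 13532/4351]ᵀ.

p = -2.712, q = -3.583, r = 3.110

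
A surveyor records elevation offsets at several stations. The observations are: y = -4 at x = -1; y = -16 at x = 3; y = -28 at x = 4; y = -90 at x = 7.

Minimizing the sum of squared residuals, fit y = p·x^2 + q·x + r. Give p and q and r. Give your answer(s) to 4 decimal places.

Compute the Gram sums: Σx^2·x^2 = 2739, Σx^2·x = 433, Σx^2 = 75, Σx·x = 75, Σx = 13, Σ1 = 4.
Moment sums: Σx^2·y = -5006, Σx·y = -786, Σy = -138.
Inverting the 3×3 Gram matrix, [p, q, r]ᵀ = [-697/356, 359/356, -95/89]ᵀ.

p = -1.9579, q = 1.0084, r = -1.0674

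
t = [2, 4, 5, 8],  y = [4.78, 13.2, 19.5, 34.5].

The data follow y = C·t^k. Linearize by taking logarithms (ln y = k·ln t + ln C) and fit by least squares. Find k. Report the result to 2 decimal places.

k = 1.44

Taking logs, ln y = k·ln t + ln C, so regress ln y on ln t.
Σln t = 5.7683, Σ(ln t)² = 9.3166, Σln y = 10.6560, Σln t·ln y = 16.8052.
Equations: 9.3166·k + 5.7683·ln C = 16.8052;  5.7683·k + 4·ln C = 10.6560.
Solving (det = 3.9930): k = 1.44091, ln C = 0.58610.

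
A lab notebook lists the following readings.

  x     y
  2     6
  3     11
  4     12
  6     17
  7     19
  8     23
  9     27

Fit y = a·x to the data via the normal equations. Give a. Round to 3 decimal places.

Sums needed: Σx·x = 259.
Right-hand side: Σx·y = 755.
So AᵀA·[a]ᵀ = Aᵀy: [[259]]·[a]ᵀ = [755]ᵀ.
Hence a = 755 / 259 ≈ 2.91506.

a = 2.915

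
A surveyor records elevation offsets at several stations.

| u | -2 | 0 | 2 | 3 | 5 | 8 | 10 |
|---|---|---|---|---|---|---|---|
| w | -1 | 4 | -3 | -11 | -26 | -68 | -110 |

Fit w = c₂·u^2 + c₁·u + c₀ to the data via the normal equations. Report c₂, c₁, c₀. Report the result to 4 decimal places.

c₂ = -1.0614, c₁ = -0.5335, c₀ = 2.5028

From the data, Σu^2·u^2 = 14834, Σu^2·u = 1664, Σu^2 = 206, Σu·u = 206, Σu = 26, Σ1 = 7.
And Σu^2·w = -16117, Σu·w = -1811, Σw = -215.
AᵀA·[c₂, c₁, c₀]ᵀ = Aᵀw becomes [[14834, 1664, 206]; [1664, 206, 26]; [206, 26, 7]]·[c₂, c₁, c₀]ᵀ = [-16117, -1811, -215]ᵀ.
Row-reducing yields c₂ = -564415/531762, c₁ = -25789/48342, c₀ = 221817/88627.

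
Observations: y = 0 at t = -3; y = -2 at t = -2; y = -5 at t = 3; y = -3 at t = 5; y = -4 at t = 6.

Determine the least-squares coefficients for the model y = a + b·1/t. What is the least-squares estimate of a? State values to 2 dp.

Sums needed: Σ1 = 5, Σ1/t = -2/15, Σ1/t·1/t = 27/50.
And Σy = -14, Σ1/t·y = -29/15.
AᵀA·[a, b]ᵀ = Aᵀy becomes [[5, -2/15]; [-2/15, 27/50]]·[a, b]ᵀ = [-14, -29/15]ᵀ.
det = 5·(27/50) − (-2/15)² = 1207/450.
a = ((-14)·(27/50) − (-2/15)·(-29/15))/(1207/450) = -3518/1207; b = (5·(-29/15) − (-2/15)·(-14))/(1207/450) = -5190/1207.

a = -2.91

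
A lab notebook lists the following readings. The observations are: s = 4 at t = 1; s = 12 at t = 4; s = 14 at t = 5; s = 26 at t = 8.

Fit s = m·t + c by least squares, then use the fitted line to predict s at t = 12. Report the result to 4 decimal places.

ŝ = 37.4000

Entries of MᵀM: Σt·t = 106, Σt = 18, Σ1 = 4.
Right-hand side: Σt·s = 330, Σs = 56.
Determinant 106·4 − 18² = 100.
m = (330·4 − 18·56)/100 = 78/25; c = (106·56 − 18·330)/100 = -1/25.
At t = 12: ŝ = (78/25)·(12) + (-1/25)·(1) = 187/5.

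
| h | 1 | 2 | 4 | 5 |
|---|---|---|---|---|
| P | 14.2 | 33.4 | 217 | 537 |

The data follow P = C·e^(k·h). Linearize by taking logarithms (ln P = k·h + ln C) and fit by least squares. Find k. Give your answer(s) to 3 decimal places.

k = 0.914

Taking logs, ln P = k·h + ln C, so regress ln P on h.
Σh = 12.0000, Σ(h)² = 46.0000, Σln P = 17.8277, Σh·ln P = 62.6199.
Normal system: [[46.0000, 12.0000]; [12.0000, 4]]·[k, ln C]ᵀ = [62.6199, 17.8277]ᵀ.
Solving (det = 40.0000): k = 0.91369, ln C = 1.71587.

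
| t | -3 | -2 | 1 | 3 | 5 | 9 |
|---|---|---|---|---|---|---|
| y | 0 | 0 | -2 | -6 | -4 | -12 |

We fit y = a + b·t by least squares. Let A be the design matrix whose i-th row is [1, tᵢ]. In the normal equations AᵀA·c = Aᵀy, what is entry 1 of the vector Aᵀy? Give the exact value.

Entry 1 ↔ basis 1, so (Aᵀy)_{1} = Σᵢ yᵢ = (1)·(0) + (1)·(0) + (1)·(-2) + (1)·(-6) + (1)·(-4) + (1)·(-12) = -24.

-24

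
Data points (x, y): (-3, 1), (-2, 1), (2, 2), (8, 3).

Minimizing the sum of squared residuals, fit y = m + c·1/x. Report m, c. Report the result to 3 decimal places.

m = 1.827, c = 1.471

Normal-equation sums: Σ1 = 4, Σ1/x = -5/24, Σ1/x·1/x = 361/576.
For Aᵀy: Σy = 7, Σ1/x·y = 13/24.
So AᵀA·[m, c]ᵀ = Aᵀy: [[4, -5/24]; [-5/24, 361/576]]·[m, c]ᵀ = [7, 13/24]ᵀ.
Eliminating c: (361/576)·(row 1) − (-5/24)·(row 2) gives (473/192)·m = (361/576)·7 − (-5/24)·(13/24) = 9/2, so m = 864/473.
Then c = ((13/24) − (-5/24)·(864/473))/(361/576) = 696/473.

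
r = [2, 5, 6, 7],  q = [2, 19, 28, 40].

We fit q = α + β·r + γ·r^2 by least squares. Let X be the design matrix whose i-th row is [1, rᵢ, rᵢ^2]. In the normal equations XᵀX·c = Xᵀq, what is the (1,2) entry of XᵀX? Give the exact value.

Row 1 ↔ basis 1, column 2 ↔ basis r, so (XᵀX)_{1,2} = Σᵢ r = (1)·(2) + (1)·(5) + (1)·(6) + (1)·(7) = 20.

20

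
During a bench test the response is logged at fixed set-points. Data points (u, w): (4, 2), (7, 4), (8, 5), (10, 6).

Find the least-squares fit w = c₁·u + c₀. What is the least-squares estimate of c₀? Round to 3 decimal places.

XᵀX·[c₁, c₀]ᵀ = Xᵀw reads: 229·c₁ + 29·c₀ = 136;  29·c₁ + 4·c₀ = 17.
det = 229·4 − 29² = 75.
c₁ = (136·4 − 29·17)/75 = 17/25; c₀ = (229·17 − 29·136)/75 = -17/25.

c₀ = -0.680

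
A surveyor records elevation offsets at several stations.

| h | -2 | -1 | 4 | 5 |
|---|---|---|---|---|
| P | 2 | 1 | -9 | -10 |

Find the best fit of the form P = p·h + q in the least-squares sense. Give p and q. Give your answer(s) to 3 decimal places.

p = -1.811, q = -1.284

The normal system AᵀA·[p, q]ᵀ = AᵀP is [[46, 6]; [6, 4]]·[p, q]ᵀ = [-91, -16]ᵀ.
Eliminating q: 4·(row 1) − 6·(row 2) gives 148·p = 4·(-91) − 6·(-16) = -268, so p = -67/37.
Then q = ((-16) − 6·(-67/37))/4 = -95/74.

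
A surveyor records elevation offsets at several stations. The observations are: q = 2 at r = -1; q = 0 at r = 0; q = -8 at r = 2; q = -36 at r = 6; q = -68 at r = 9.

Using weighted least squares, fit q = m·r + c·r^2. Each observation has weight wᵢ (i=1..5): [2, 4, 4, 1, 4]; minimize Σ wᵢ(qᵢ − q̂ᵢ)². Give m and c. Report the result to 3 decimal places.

m = -2.894, c = -0.518

Sums needed: Σwᵢ·r·r = 378, Σwᵢ·r·r^2 = 3162, Σwᵢ·r^2·r^2 = 27606.
For MᵀWq: Σwᵢ·r·q = -2732, Σwᵢ·r^2·q = -23452.
Δ = 378·27606 − 3162² = 436824.
m = ((-2732)·27606 − 3162·(-23452))/436824 = -52682/18201; c = (378·(-23452) − 3162·(-2732))/436824 = -9428/18201.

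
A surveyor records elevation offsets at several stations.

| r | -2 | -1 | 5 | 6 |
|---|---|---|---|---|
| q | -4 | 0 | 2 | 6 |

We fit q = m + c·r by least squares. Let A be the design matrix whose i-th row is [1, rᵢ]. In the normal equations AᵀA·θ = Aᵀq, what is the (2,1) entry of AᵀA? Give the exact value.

Row 2 ↔ basis r, column 1 ↔ basis 1, so (AᵀA)_{2,1} = Σᵢ r = (-2)·(1) + (-1)·(1) + (5)·(1) + (6)·(1) = 8.

8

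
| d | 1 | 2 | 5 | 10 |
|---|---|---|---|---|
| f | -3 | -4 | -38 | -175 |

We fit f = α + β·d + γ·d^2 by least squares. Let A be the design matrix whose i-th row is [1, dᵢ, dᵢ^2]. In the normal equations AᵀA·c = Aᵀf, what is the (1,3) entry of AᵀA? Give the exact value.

Row 1 ↔ basis 1, column 3 ↔ basis d^2, so (AᵀA)_{1,3} = Σᵢ d^2 = (1)·(1) + (1)·(4) + (1)·(25) + (1)·(100) = 130.

130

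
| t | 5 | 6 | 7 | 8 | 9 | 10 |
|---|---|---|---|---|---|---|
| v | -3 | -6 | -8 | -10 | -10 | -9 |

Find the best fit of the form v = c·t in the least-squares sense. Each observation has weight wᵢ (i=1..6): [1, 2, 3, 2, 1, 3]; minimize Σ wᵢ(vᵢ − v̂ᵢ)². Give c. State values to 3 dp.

c = -1.029

Entries of XᵀWX: Σwᵢ·t·t = 753.
And Σwᵢ·t·v = -775.
Normal equations: [[753]]·[c]ᵀ = [-775]ᵀ.
c = (-775)/753 = -1.02922.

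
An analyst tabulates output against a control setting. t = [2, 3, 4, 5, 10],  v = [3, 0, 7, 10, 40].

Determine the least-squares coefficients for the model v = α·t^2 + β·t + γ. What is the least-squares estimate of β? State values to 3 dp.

β = -0.376

Forming XᵀX = [[10978, 1224, 154]; [1224, 154, 24]; [154, 24, 5]] and Xᵀv = [4374, 484, 60]ᵀ gives XᵀX·[α, β, γ]ᵀ = Xᵀv.
Row-reducing yields α = 3735/8599, β = -3230/8599, γ = 3654/8599.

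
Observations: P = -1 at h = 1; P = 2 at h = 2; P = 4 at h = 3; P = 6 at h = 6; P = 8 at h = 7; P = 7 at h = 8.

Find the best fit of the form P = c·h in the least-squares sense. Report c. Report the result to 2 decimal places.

c = 1.00

Forming MᵀM = [[163]] and MᵀP = [163]ᵀ gives MᵀM·[c]ᵀ = MᵀP.
Hence c = 163 / 163 ≈ 1.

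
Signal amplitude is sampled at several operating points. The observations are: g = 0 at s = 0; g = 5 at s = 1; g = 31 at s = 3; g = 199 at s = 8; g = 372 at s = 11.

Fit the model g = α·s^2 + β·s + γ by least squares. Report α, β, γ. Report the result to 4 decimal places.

α = 2.9597, β = 1.2003, γ = 0.4509

From the data, Σs^2·s^2 = 18819, Σs^2·s = 1871, Σs^2 = 195, Σs·s = 195, Σs = 23, Σ1 = 5.
Right-hand side: Σs^2·g = 58032, Σs·g = 5782, Σg = 607.
Normal equations: [[18819, 1871, 195]; [1871, 195, 23]; [195, 23, 5]]·[α, β, γ]ᵀ = [58032, 5782, 607]ᵀ.
Row-reducing yields α = 190947/64516, β = 77439/64516, γ = 14545/32258.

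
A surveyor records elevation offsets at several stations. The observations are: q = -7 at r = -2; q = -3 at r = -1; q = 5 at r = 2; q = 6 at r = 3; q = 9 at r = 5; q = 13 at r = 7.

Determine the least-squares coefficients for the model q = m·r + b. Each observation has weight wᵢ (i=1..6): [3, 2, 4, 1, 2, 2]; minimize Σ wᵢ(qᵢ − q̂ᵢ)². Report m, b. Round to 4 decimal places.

Normal-equation sums: Σwᵢ·r·r = 187, Σwᵢ·r = 27, Σwᵢ·1 = 14.
For XᵀWq: Σwᵢ·r·q = 378, Σwᵢ·q = 43.
det = 187·14 − 27² = 1889.
m = (378·14 − 27·43)/1889 = 4131/1889; b = (187·43 − 27·378)/1889 = -2165/1889.

m = 2.1869, b = -1.1461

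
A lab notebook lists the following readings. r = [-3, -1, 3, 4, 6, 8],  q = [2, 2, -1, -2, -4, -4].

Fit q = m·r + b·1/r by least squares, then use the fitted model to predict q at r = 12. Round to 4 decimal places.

q̂ = -6.1014

Normal-equation sums: Σr·r = 135, Σr·1/r = 6, Σ1/r·1/r = 85/64.
Right-hand side: Σr·q = -75, Σ1/r·q = -14/3.
det = 135·(85/64) − 6² = 9171/64.
m = ((-75)·(85/64) − 6·(-14/3))/(9171/64) = -4583/9171; b = (135·(-14/3) − 6·(-75))/(9171/64) = -1280/1019.
At r = 12: q̂ = (-4583/9171)·(12) + (-1280/1019)·(1/12) = -18652/3057.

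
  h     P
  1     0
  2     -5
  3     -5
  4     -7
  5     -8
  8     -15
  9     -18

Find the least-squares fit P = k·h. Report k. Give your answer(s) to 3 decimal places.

Entries of AᵀA: Σh·h = 200.
And Σh·P = -375.
AᵀA·[k]ᵀ = AᵀP becomes [[200]]·[k]ᵀ = [-375]ᵀ.
Hence k = -375 / 200 ≈ -1.875.

k = -1.875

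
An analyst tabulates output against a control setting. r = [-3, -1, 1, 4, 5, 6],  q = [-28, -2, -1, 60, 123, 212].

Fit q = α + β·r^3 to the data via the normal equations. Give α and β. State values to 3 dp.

α = -1.661, β = 0.989

Setting ∂/∂α … = 0 gives: 6·α + 378·β = 364;  378·α + 67108·β = 65764.
Δ = 6·67108 − 378² = 259764.
α = (364·67108 − 378·65764)/259764 = -107870/64941; β = (6·65764 − 378·364)/259764 = 21416/21647.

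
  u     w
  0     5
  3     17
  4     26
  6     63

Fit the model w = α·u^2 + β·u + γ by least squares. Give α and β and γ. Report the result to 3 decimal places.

α = 2.017, β = -2.510, γ = 5.153

Compute the Gram sums: Σu^2·u^2 = 1633, Σu^2·u = 307, Σu^2 = 61, Σu·u = 61, Σu = 13, Σ1 = 4.
Moment sums: Σu^2·w = 2837, Σu·w = 533, Σw = 111.
Inverting the 3×3 Gram matrix, [α, β, γ]ᵀ = [121/60, -251/100, 773/150]ᵀ.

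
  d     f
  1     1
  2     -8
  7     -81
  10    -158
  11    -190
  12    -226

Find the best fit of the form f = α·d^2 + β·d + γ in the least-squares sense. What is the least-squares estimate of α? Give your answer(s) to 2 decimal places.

α = -1.40

AᵀA·[α, β, γ]ᵀ = Aᵀf reads: 47795·α + 4411·β + 419·γ = -75334;  4411·α + 419·β + 43·γ = -6964;  419·α + 43·β + 6·γ = -662.
(Σd^2·d^2 = 47795, Σd^2·d = 4411, Σd^2 = 419, Σd·d = 419, Σd = 43, Σ1 = 6, Σd^2·f = -75334, Σd·f = -6964, Σf = -662.)
Inverting the 3×3 Gram matrix, [α, β, γ]ᵀ = [-3299/2352, -5189/2352, 24/7]ᵀ.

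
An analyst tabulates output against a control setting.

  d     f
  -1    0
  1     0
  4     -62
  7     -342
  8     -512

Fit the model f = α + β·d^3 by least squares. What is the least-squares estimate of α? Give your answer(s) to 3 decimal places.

Sums needed: Σ1 = 5, Σd^3 = 919, Σd^3·d^3 = 383891.
For Mᵀf: Σf = -916, Σd^3·f = -383418.
MᵀM·[α, β]ᵀ = Mᵀf becomes [[5, 919]; [919, 383891]]·[α, β]ᵀ = [-916, -383418]ᵀ.
Eliminating β: 383891·(row 1) − 919·(row 2) gives 1074894·α = 383891·(-916) − 919·(-383418) = 716986, so α = 358493/537447.
Then β = ((-383418) − 919·(358493/537447))/383891 = -537643/537447.

α = 0.667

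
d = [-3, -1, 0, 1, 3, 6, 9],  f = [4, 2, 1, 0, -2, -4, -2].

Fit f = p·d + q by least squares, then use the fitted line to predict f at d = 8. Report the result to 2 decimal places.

Sums needed: Σd·d = 137, Σd = 15, Σ1 = 7.
And Σd·f = -62, Σf = -1.
Normal equations: [[137, 15]; [15, 7]]·[p, q]ᵀ = [-62, -1]ᵀ.
Eliminating q: 7·(row 1) − 15·(row 2) gives 734·p = 7·(-62) − 15·(-1) = -419, so p = -419/734.
Then q = ((-1) − 15·(-419/734))/7 = 793/734.
At d = 8: f̂ = (-419/734)·(8) + (793/734)·(1) = -2559/734.

f̂ = -3.49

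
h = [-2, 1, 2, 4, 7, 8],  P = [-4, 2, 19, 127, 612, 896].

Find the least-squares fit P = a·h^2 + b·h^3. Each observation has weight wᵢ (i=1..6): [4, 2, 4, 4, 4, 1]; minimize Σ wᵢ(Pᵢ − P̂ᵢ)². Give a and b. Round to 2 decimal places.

Compute the Gram sums: Σwᵢ·h^2·h^2 = 14854, Σwᵢ·h^2·h^3 = 104094, Σwᵢ·h^3·h^3 = 749638.
For MᵀWP: Σwᵢ·h^2·P = 185668, Σwᵢ·h^3·P = 1331668.
So MᵀWM·[a, b]ᵀ = MᵀWP: [[14854, 104094]; [104094, 749638]]·[a, b]ᵀ = [185668, 1331668]ᵀ.
Determinant 14854·749638 − 104094² = 299562016.
a = (185668·749638 − 104094·1331668)/299562016 = 17660606/9361313; b = (14854·1331668 − 104094·185668)/299562016 = 14177240/9361313.

a = 1.89, b = 1.51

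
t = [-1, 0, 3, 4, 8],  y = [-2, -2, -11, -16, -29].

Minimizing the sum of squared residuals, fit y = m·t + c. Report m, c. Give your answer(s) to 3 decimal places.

The normal system XᵀX·[m, c]ᵀ = Xᵀy is [[90, 14]; [14, 5]]·[m, c]ᵀ = [-327, -60]ᵀ.
Δ = 90·5 − 14² = 254.
m = ((-327)·5 − 14·(-60))/254 = -795/254; c = (90·(-60) − 14·(-327))/254 = -411/127.

m = -3.130, c = -3.236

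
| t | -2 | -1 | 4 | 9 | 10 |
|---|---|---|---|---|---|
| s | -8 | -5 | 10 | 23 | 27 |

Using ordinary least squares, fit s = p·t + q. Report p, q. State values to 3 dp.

Setting ∂/∂p … = 0 gives: 202·p + 20·q = 538;  20·p + 5·q = 47.
Eliminating q: 5·(row 1) − 20·(row 2) gives 610·p = 5·538 − 20·47 = 1750, so p = 175/61.
Then q = (47 − 20·(175/61))/5 = -633/305.

p = 2.869, q = -2.075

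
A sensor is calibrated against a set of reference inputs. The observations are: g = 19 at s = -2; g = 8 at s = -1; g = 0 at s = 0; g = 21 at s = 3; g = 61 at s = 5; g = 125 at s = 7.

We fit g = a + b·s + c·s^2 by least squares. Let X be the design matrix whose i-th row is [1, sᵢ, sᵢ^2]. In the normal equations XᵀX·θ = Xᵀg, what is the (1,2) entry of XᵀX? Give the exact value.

Row 1 ↔ basis 1, column 2 ↔ basis s, so (XᵀX)_{1,2} = Σᵢ s = (1)·(-2) + (1)·(-1) + (1)·(0) + (1)·(3) + (1)·(5) + (1)·(7) = 12.

12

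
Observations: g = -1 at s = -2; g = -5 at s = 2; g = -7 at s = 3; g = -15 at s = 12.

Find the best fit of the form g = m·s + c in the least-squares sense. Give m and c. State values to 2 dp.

The normal equations are: 161·m + 15·c = -209;  15·m + 4·c = -28.
(Σs·s = 161, Σs = 15, Σ1 = 4, Σs·g = -209, Σg = -28.)
Eliminating c: 4·(row 1) − 15·(row 2) gives 419·m = 4·(-209) − 15·(-28) = -416, so m = -416/419.
Then c = ((-28) − 15·(-416/419))/4 = -1373/419.

m = -0.99, c = -3.28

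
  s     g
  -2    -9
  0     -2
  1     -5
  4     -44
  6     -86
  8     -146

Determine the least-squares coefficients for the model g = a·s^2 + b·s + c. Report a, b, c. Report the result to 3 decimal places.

MᵀM·[a, b, c]ᵀ = Mᵀg reads: 5665·a + 785·b + 121·c = -13185;  785·a + 121·b + 17·c = -1847;  121·a + 17·b + 6·c = -292.
(Σs^2·s^2 = 5665, Σs^2·s = 785, Σs^2 = 121, Σs·s = 121, Σs = 17, Σ1 = 6, Σs^2·g = -13185, Σs·g = -1847, Σg = -292.)
Solving the 3×3 system (Gaussian elimination) gives a = -241661/118092, b = -186179/118092, c = -28845/9841.

a = -2.046, b = -1.577, c = -2.931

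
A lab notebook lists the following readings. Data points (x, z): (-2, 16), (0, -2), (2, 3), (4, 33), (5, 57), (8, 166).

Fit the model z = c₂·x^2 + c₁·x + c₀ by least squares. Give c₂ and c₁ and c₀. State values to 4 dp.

Entries of AᵀA: Σx^2·x^2 = 5009, Σx^2·x = 701, Σx^2 = 113, Σx·x = 113, Σx = 17, Σ1 = 6.
For Aᵀz: Σx^2·z = 12653, Σx·z = 1719, Σz = 273.
Normal equations: [[5009, 701, 113]; [701, 113, 17]; [113, 17, 6]]·[c₂, c₁, c₀]ᵀ = [12653, 1719, 273]ᵀ.
Row-reducing yields c₂ = 380753/125220, c₁ = -82081/25044, c₀ = -25877/10435.

c₂ = 3.0407, c₁ = -3.2775, c₀ = -2.4798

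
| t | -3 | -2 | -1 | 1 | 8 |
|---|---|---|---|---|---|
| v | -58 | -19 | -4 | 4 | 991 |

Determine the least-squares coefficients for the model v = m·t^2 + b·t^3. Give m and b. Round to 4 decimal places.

Normal-equation sums: Σt^2·t^2 = 4195, Σt^2·t^3 = 32493, Σt^3·t^3 = 262939.
Moment sums: Σt^2·v = 62826, Σt^3·v = 509118.
Normal equations: [[4195, 32493]; [32493, 262939]]·[m, b]ᵀ = [62826, 509118]ᵀ.
Eliminating b: 262939·(row 1) − 32493·(row 2) gives 47234056·m = 262939·62826 − 32493·509118 = -23365560, so m = -2920695/5904257.
Then b = (509118 − 32493·(-2920695/5904257))/262939 = 11793099/5904257.

m = -0.4947, b = 1.9974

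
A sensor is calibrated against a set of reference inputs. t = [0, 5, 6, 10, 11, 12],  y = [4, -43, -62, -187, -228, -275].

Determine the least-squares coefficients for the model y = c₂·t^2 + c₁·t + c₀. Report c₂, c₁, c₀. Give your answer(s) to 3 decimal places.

c₂ = -2.010, c₁ = 0.968, c₀ = 3.756

The normal system AᵀA·[c₂, c₁, c₀]ᵀ = Aᵀy is [[47298, 4400, 426]; [4400, 426, 44]; [426, 44, 6]]·[c₂, c₁, c₀]ᵀ = [-89195, -8265, -791]ᵀ.
Inverting the 3×3 Gram matrix, [c₂, c₁, c₀]ᵀ = [-33628/16733, 1117/1154, 125693/33466]ᵀ.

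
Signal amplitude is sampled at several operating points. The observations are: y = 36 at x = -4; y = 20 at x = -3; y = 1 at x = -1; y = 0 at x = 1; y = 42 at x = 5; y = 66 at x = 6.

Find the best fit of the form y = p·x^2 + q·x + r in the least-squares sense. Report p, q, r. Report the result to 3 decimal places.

With design matrix A, AᵀA = [[2260, 250, 88]; [250, 88, 4]; [88, 4, 6]] and Aᵀy = [4183, 401, 165]ᵀ.
Inverting the 3×3 Gram matrix, [p, q, r]ᵀ = [142147/69162, -82867/69162, -42541/23054]ᵀ.

p = 2.055, q = -1.198, r = -1.845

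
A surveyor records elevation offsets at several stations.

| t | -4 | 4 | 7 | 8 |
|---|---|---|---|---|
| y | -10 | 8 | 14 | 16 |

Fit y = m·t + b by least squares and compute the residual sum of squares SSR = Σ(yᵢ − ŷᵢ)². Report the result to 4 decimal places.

SSR = 0.2930

Sums needed: Σt·t = 145, Σt = 15, Σ1 = 4.
Moment sums: Σt·y = 298, Σy = 28.
Δ = 145·4 − 15² = 355.
m = (298·4 − 15·28)/355 = 772/355; b = (145·28 − 15·298)/355 = -82/71.
Residuals: -52/355, 162/355, -24/355, -86/355; SSR = 104/355.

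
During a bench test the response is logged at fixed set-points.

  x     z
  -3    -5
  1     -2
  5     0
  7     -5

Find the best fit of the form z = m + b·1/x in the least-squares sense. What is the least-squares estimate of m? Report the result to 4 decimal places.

m = -3.5454

Sums needed: Σ1 = 4, Σ1/x = 106/105, Σ1/x·1/x = 12916/11025.
Moment sums: Σz = -12, Σ1/x·z = -22/21.
Eliminating b: (12916/11025)·(row 1) − (106/105)·(row 2) gives (4492/1225)·m = (12916/11025)·(-12) − (106/105)·(-22/21) = -20476/1575, so m = -35833/10107.
Then b = ((-22/21) − (106/105)·(-35833/10107))/(12916/11025) = 7280/3369.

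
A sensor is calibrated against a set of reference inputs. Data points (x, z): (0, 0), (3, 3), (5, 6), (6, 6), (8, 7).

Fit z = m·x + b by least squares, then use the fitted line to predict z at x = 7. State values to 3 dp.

Setting ∂/∂m … = 0 gives: 134·m + 22·b = 131;  22·m + 5·b = 22.
Determinant 134·5 − 22² = 186.
m = (131·5 − 22·22)/186 = 57/62; b = (134·22 − 22·131)/186 = 11/31.
At x = 7: ẑ = (57/62)·(7) + (11/31)·(1) = 421/62.

ẑ = 6.790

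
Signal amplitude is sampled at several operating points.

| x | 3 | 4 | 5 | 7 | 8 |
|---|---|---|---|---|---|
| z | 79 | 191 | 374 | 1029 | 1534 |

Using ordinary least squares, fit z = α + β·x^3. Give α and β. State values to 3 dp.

α = -1.223, β = 3.000

Normal-equation sums: Σ1 = 5, Σx^3 = 1071, Σx^3·x^3 = 400243.
For Aᵀz: Σz = 3207, Σx^3·z = 1199462.
Normal equations: [[5, 1071]; [1071, 400243]]·[α, β]ᵀ = [3207, 1199462]ᵀ.
Determinant 5·400243 − 1071² = 854174.
α = (3207·400243 − 1071·1199462)/854174 = -1044501/854174; β = (5·1199462 − 1071·3207)/854174 = 2562613/854174.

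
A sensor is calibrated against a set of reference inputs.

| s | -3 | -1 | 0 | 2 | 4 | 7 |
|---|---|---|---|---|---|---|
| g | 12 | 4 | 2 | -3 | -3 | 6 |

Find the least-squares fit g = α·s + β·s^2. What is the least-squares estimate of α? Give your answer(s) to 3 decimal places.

Normal-equation sums: Σs·s = 79, Σs·s^2 = 387, Σs^2·s^2 = 2755.
Right-hand side: Σs·g = -16, Σs^2·g = 346.
So XᵀX·[α, β]ᵀ = Xᵀg: [[79, 387]; [387, 2755]]·[α, β]ᵀ = [-16, 346]ᵀ.
det = 79·2755 − 387² = 67876.
α = ((-16)·2755 − 387·346)/67876 = -88991/33938; β = (79·346 − 387·(-16))/67876 = 16763/33938.

α = -2.622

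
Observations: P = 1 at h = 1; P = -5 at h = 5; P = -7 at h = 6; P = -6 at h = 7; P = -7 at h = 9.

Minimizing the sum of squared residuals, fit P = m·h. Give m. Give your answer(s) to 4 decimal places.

m = -0.8906

Entries of MᵀM: Σh·h = 192.
For MᵀP: Σh·P = -171.
Normal equations: [[192]]·[m]ᵀ = [-171]ᵀ.
Hence m = -171 / 192 ≈ -0.890625.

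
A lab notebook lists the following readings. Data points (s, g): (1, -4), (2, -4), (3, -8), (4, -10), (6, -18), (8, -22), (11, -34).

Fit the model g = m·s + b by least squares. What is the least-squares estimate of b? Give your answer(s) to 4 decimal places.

b = 1.1090

From the data, Σs·s = 251, Σs = 35, Σ1 = 7.
And Σs·g = -734, Σg = -100.
Normal equations: [[251, 35]; [35, 7]]·[m, b]ᵀ = [-734, -100]ᵀ.
det = 251·7 − 35² = 532.
m = ((-734)·7 − 35·(-100))/532 = -117/38; b = (251·(-100) − 35·(-734))/532 = 295/266.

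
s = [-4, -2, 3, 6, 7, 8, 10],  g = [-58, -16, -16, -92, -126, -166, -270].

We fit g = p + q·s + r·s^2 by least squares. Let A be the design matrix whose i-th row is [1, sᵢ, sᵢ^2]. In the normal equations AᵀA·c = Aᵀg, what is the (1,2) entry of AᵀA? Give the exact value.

28

Row 1 ↔ basis 1, column 2 ↔ basis s, so (AᵀA)_{1,2} = Σᵢ s = (1)·(-4) + (1)·(-2) + (1)·(3) + (1)·(6) + (1)·(7) + (1)·(8) + (1)·(10) = 28.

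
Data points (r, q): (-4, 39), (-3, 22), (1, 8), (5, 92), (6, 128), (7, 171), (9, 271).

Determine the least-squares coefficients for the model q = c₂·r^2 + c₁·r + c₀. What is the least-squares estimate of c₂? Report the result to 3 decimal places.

Sums needed: Σr^2·r^2 = 11221, Σr^2·r = 1323, Σr^2 = 217, Σr·r = 217, Σr = 21, Σ1 = 7.
Moment sums: Σr^2·q = 38068, Σr·q = 4650, Σq = 731.
MᵀM·[c₂, c₁, c₀]ᵀ = Mᵀq becomes [[11221, 1323, 217]; [1323, 217, 21]; [217, 21, 7]]·[c₂, c₁, c₀]ᵀ = [38068, 4650, 731]ᵀ.
Row-reducing yields c₂ = 7363/2454, c₁ = 2341/818, c₀ = 24310/8589.

c₂ = 3.000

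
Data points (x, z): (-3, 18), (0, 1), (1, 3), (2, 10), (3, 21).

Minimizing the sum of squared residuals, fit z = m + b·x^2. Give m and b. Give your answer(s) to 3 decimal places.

Normal-equation sums: Σ1 = 5, Σx^2 = 23, Σx^2·x^2 = 179.
For Mᵀz: Σz = 53, Σx^2·z = 394.
So MᵀM·[m, b]ᵀ = Mᵀz: [[5, 23]; [23, 179]]·[m, b]ᵀ = [53, 394]ᵀ.
Eliminating b: 179·(row 1) − 23·(row 2) gives 366·m = 179·53 − 23·394 = 425, so m = 425/366.
Then b = (394 − 23·(425/366))/179 = 751/366.

m = 1.161, b = 2.052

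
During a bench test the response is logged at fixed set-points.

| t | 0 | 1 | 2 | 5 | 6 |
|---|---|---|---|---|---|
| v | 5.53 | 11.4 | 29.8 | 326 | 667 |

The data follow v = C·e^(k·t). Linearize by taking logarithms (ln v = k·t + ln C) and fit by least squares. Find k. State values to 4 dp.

With ln vᵢ as the transformed response and tᵢ as the regressor:
Σt = 14.0000, Σ(t)² = 66.0000, Σln v = 19.8280, Σt·ln v = 77.1739.
Normal system: [[66.0000, 14.0000]; [14.0000, 5]]·[k, ln C]ᵀ = [77.1739, 19.8280]ᵀ.
Slope k = (n·Σt·ln v − Σt·Σln v)/(n·Σ(t)² − (Σt)²) = (5·77.1739 − 14.0000·19.8280)/134.0000 = 0.80804; ln C = (Σln v − k·Σt)/n = 1.70309.

k = 0.8080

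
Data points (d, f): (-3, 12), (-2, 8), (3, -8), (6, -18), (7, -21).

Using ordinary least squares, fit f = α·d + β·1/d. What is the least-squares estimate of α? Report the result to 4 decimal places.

From the data, Σd·d = 107, Σd·1/d = 5, Σ1/d·1/d = 51/98.
Moment sums: Σd·f = -331, Σ1/d·f = -50/3.
AᵀA·[α, β]ᵀ = Aᵀf becomes [[107, 5]; [5, 51/98]]·[α, β]ᵀ = [-331, -50/3]ᵀ.
Determinant 107·(51/98) − 5² = 3007/98.
α = ((-331)·(51/98) − 5·(-50/3))/(3007/98) = -26143/9021; β = (107·(-50/3) − 5·(-331))/(3007/98) = -37730/9021.

α = -2.8980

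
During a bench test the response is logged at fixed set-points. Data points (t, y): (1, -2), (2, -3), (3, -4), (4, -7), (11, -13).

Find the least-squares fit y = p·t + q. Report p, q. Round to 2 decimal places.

p = -1.10, q = -1.17

Forming AᵀA = [[151, 21]; [21, 5]] and Aᵀy = [-191, -29]ᵀ gives AᵀA·[p, q]ᵀ = Aᵀy.
Eliminating q: 5·(row 1) − 21·(row 2) gives 314·p = 5·(-191) − 21·(-29) = -346, so p = -173/157.
Then q = ((-29) − 21·(-173/157))/5 = -184/157.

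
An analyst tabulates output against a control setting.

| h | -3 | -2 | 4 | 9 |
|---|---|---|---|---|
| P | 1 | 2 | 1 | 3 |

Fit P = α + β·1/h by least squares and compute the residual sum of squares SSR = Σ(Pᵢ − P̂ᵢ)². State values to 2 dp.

The normal system XᵀX·[α, β]ᵀ = XᵀP is [[4, -17/36]; [-17/36, 565/1296]]·[α, β]ᵀ = [7, -3/4]ᵀ.
Determinant 4·(565/1296) − (-17/36)² = 73/48.
α = (7·(565/1296) − (-17/36)·(-3/4))/(73/48) = 3496/1971; β = (4·(-3/4) − (-17/36)·7)/(73/48) = 44/219.
Residuals: -1393/1971, 644/1971, -1624/1971, 791/657; SSR = 5390/1971.

SSR = 2.73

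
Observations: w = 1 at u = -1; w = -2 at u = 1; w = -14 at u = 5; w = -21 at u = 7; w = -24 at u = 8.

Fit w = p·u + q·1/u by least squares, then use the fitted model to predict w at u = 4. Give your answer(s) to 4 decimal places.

ŵ = -11.6069

With design matrix A, AᵀA = [[140, 5]; [5, 162761/78400]] and Aᵀw = [-412, -59/5]ᵀ.
Determinant 140·(162761/78400) − 5² = 148761/560.
p = ((-412)·(162761/78400) − 5·(-59/5))/(148761/560) = -5202661/1735545; q = (140·(-59/5) − 5·(-412))/(148761/560) = 76160/49587.
At u = 4: ŵ = (-5202661/1735545)·(4) + (76160/49587)·(1/4) = -6714748/578515.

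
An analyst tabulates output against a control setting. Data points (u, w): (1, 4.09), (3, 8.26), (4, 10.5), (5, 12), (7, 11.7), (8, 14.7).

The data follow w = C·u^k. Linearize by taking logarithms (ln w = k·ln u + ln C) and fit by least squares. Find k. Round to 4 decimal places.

k = 0.5911

With ln wᵢ as the transformed response and ln uᵢ as the regressor:
Σln u = 8.1197, Σ(ln u)² = 13.8297, Σln w = 13.5037, Σln u·ln w = 19.9540.
Equations: 13.8297·k + 8.1197·ln C = 19.9540;  8.1197·k + 6·ln C = 13.5037.
Slope k = (n·Σln u·ln w − Σln u·Σln w)/(n·Σ(ln u)² − (Σln u)²) = (6·19.9540 − 8.1197·13.5037)/17.0487 = 0.59114; ln C = (Σln w − k·Σln u)/n = 1.45064.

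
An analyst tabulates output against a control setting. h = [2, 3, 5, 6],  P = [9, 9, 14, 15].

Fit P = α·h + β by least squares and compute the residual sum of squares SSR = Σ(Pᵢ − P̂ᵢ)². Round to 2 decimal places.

SSR = 1.85

Normal-equation sums: Σh·h = 74, Σh = 16, Σ1 = 4.
And Σh·P = 205, ΣP = 47.
Normal equations: [[74, 16]; [16, 4]]·[α, β]ᵀ = [205, 47]ᵀ.
det = 74·4 − 16² = 40.
α = (205·4 − 16·47)/40 = 17/10; β = (74·47 − 16·205)/40 = 99/20.
Residuals: 13/20, -21/20, 11/20, -3/20; SSR = 37/20.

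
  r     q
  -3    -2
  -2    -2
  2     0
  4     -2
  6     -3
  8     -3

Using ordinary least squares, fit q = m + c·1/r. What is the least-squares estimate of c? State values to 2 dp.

From the data, Σ1 = 6, Σ1/r = 5/24, Σ1/r·1/r = 413/576.
For Mᵀq: Σq = -12, Σ1/r·q = 7/24.
Δ = 6·(413/576) − (5/24)² = 2453/576.
m = ((-12)·(413/576) − (5/24)·(7/24))/(2453/576) = -4991/2453; c = (6·(7/24) − (5/24)·(-12))/(2453/576) = 2448/2453.

c = 1.00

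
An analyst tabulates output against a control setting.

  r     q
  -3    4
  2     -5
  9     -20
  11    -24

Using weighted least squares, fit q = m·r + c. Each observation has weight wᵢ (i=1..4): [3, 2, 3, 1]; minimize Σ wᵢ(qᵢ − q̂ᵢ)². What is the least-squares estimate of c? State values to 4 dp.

From the data, Σwᵢ·r·r = 399, Σwᵢ·r = 33, Σwᵢ·1 = 9.
Moment sums: Σwᵢ·r·q = -860, Σwᵢ·q = -82.
AᵀWA·[m, c]ᵀ = AᵀWq becomes [[399, 33]; [33, 9]]·[m, c]ᵀ = [-860, -82]ᵀ.
det = 399·9 − 33² = 2502.
m = ((-860)·9 − 33·(-82))/2502 = -839/417; c = (399·(-82) − 33·(-860))/2502 = -241/139.

c = -1.7338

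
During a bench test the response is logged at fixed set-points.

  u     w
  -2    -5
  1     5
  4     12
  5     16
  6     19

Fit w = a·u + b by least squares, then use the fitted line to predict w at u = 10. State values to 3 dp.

ŵ = 30.495

With design matrix A, AᵀA = [[82, 14]; [14, 5]] and Aᵀw = [257, 47]ᵀ.
det = 82·5 − 14² = 214.
a = (257·5 − 14·47)/214 = 627/214; b = (82·47 − 14·257)/214 = 128/107.
At u = 10: ŵ = (627/214)·(10) + (128/107)·(1) = 3263/107.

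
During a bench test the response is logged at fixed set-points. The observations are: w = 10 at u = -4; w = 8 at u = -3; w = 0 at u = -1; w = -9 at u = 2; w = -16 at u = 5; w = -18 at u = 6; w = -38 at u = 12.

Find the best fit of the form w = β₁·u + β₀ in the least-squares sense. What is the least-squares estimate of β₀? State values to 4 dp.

Entries of AᵀA: Σu·u = 235, Σu = 17, Σ1 = 7.
Moment sums: Σu·w = -726, Σw = -63.
So AᵀA·[β₁, β₀]ᵀ = Aᵀw: [[235, 17]; [17, 7]]·[β₁, β₀]ᵀ = [-726, -63]ᵀ.
Eliminating β₀: 7·(row 1) − 17·(row 2) gives 1356·β₁ = 7·(-726) − 17·(-63) = -4011, so β₁ = -1337/452.
Then β₀ = ((-63) − 17·(-1337/452))/7 = -821/452.

β₀ = -1.8164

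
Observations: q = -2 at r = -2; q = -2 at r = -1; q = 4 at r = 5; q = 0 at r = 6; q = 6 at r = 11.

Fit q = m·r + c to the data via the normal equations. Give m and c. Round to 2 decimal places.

Compute the Gram sums: Σr·r = 187, Σr = 19, Σ1 = 5.
Moment sums: Σr·q = 92, Σq = 6.
det = 187·5 − 19² = 574.
m = (92·5 − 19·6)/574 = 173/287; c = (187·6 − 19·92)/574 = -313/287.

m = 0.60, c = -1.09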